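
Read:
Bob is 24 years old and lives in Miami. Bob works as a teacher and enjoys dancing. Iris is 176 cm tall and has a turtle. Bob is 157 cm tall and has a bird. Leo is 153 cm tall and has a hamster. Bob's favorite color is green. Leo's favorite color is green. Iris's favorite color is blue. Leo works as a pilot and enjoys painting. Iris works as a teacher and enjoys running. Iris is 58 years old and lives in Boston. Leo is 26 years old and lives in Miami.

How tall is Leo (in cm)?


Leo is 153 cm tall

153


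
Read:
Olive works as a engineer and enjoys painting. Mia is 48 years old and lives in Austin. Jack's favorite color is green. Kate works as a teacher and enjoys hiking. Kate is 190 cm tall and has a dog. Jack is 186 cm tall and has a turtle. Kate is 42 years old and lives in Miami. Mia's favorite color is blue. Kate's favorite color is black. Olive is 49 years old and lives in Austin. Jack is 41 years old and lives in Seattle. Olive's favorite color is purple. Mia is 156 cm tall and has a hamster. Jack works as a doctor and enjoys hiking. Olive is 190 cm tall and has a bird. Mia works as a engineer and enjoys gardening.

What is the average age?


Sum=180, n=4, avg=45

45


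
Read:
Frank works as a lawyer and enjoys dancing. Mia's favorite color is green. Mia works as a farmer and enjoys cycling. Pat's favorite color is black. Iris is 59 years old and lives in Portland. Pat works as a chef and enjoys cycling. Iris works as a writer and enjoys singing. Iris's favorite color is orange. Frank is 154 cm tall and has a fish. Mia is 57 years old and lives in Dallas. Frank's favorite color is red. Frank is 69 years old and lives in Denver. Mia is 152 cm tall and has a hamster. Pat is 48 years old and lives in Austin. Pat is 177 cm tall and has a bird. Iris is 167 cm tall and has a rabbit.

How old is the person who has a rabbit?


Person with rabbit is Iris, age 59

59


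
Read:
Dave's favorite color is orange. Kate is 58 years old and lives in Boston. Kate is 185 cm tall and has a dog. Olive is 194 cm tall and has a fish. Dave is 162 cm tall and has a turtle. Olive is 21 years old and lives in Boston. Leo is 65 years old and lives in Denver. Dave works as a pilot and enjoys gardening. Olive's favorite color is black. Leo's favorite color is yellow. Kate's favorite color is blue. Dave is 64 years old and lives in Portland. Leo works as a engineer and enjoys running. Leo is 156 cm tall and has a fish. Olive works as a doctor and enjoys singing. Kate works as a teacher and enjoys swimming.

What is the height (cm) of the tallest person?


Tallest: Olive at 194 cm

194


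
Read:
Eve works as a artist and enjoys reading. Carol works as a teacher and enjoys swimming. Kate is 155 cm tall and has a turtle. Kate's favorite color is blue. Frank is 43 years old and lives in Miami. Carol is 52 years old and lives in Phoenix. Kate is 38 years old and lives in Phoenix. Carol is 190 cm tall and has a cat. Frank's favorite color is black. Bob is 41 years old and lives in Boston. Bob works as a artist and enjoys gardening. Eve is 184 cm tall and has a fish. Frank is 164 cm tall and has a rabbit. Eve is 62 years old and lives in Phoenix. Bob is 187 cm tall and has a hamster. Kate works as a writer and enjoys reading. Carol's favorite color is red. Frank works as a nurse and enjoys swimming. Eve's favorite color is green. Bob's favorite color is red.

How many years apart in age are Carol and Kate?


52 vs 38, diff = 14

14


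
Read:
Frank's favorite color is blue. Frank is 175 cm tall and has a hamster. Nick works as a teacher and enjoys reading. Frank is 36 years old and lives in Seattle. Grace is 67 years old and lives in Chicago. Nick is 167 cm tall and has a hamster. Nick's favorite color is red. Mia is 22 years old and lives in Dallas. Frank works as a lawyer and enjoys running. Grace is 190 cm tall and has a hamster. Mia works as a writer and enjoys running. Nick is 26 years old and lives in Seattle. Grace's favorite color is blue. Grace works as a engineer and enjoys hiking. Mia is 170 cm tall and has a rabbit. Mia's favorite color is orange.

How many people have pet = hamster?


Count: 3

3


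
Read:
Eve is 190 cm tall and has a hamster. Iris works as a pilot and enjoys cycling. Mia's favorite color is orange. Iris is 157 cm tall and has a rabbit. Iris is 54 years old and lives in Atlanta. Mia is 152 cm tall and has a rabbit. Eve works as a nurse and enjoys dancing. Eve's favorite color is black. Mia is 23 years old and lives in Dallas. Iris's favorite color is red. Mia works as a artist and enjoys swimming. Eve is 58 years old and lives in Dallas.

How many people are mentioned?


People: Iris, Eve, Mia. Count = 3

3


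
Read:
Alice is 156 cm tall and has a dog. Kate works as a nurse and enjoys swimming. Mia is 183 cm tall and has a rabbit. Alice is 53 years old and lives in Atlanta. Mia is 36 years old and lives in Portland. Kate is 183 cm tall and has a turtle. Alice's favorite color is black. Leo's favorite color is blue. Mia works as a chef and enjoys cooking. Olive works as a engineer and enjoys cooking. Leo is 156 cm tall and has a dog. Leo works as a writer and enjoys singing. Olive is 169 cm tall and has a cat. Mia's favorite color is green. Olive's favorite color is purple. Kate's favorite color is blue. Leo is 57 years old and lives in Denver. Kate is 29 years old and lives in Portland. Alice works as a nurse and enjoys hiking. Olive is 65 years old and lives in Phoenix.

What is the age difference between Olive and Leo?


|65 - 57| = 8

8


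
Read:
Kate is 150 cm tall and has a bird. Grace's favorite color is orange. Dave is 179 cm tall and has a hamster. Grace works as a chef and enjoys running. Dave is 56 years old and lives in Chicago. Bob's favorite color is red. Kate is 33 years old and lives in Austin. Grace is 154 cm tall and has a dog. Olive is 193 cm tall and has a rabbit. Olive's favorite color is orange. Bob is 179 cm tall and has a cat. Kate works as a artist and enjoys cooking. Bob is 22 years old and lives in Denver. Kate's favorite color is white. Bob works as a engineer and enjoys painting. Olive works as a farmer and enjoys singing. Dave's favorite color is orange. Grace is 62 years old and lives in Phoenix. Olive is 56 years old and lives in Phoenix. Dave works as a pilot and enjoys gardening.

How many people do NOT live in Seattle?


Not in Seattle: 5

5


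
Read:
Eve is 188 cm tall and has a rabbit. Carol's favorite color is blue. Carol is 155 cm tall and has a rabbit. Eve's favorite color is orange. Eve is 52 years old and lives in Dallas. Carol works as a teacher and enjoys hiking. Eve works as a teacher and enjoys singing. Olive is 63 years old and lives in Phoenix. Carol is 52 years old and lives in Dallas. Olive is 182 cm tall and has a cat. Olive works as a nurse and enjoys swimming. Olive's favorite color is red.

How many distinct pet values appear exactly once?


Unique pet values: 1

1


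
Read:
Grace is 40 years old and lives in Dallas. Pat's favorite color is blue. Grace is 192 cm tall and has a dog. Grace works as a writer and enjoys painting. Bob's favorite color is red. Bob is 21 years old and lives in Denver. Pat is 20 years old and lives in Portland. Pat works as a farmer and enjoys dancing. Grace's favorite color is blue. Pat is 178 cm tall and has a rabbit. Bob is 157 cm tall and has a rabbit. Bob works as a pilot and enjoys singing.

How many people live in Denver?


Count in Denver: 1

1


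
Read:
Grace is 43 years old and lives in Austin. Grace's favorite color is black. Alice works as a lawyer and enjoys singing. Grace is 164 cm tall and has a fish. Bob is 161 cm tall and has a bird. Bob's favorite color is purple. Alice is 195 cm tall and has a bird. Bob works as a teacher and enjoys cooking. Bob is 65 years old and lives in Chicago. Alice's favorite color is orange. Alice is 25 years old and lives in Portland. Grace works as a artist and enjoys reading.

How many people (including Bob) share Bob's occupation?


Bob is a teacher. Count = 1

1


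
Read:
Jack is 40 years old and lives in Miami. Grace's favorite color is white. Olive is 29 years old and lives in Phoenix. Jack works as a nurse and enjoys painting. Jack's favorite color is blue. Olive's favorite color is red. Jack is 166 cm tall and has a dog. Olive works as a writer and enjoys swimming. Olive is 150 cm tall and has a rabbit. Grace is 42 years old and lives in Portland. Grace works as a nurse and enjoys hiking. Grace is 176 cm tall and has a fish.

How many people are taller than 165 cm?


Taller than 165: 2

2


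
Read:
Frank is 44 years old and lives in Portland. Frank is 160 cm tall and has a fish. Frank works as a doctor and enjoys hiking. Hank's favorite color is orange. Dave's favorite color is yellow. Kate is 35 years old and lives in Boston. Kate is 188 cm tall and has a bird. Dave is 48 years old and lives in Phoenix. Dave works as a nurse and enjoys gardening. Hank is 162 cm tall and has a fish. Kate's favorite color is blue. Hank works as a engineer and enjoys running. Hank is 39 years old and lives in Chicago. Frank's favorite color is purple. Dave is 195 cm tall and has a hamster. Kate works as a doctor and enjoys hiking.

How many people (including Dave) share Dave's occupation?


Dave is a nurse. Count = 1

1


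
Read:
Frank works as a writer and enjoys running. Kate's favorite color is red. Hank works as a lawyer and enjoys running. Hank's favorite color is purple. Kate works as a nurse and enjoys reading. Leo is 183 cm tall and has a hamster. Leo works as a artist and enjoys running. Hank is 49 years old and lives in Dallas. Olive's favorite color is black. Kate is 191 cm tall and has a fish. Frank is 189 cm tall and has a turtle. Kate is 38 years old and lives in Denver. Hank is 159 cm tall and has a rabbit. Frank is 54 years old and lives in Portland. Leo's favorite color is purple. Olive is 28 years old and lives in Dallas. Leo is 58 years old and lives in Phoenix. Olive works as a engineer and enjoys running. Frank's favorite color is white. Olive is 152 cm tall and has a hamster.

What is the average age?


Sum=227, n=5, avg=45.4

45.4


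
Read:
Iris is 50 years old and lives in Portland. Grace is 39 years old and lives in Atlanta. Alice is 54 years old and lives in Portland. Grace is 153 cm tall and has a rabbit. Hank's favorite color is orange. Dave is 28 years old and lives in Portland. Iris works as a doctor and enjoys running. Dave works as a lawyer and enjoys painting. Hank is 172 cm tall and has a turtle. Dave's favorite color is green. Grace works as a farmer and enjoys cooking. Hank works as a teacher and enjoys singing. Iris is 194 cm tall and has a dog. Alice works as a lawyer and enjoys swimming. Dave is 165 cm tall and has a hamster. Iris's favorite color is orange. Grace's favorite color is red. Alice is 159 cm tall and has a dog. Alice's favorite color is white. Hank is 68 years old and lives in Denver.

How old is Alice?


Alice is 54 years old

54


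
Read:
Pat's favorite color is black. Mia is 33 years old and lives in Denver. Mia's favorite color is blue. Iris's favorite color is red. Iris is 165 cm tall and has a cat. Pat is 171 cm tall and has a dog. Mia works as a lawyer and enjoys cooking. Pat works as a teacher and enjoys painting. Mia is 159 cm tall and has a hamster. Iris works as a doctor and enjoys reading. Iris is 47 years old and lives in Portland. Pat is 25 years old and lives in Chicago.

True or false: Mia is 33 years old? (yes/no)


Mia is actually 33. yes

yes


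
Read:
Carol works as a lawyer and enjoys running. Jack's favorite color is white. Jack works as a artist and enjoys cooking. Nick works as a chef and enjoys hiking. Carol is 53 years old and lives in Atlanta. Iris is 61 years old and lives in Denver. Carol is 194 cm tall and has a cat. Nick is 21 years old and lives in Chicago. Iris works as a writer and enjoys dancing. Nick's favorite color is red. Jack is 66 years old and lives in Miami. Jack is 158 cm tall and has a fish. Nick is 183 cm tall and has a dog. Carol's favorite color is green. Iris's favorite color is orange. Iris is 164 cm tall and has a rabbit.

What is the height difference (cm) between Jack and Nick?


|158 - 183| = 25

25


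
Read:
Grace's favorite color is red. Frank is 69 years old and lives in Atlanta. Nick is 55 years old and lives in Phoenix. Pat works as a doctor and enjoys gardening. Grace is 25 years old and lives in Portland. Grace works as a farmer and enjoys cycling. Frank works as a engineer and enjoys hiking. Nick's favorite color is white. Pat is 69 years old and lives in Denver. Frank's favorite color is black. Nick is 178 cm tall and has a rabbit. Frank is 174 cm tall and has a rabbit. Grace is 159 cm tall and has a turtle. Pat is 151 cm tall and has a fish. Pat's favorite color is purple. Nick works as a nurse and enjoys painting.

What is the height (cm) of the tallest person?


Tallest: Nick at 178 cm

178


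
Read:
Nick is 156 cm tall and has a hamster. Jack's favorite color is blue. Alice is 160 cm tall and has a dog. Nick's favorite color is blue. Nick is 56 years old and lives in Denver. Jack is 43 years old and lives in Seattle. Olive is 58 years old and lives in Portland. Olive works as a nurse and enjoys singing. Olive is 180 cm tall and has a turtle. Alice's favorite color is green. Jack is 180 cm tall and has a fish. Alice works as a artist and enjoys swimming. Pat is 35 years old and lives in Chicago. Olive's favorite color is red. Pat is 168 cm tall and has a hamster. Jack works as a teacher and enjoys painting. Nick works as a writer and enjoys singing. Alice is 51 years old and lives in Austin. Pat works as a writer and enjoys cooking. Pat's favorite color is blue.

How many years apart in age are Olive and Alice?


58 vs 51, diff = 7

7


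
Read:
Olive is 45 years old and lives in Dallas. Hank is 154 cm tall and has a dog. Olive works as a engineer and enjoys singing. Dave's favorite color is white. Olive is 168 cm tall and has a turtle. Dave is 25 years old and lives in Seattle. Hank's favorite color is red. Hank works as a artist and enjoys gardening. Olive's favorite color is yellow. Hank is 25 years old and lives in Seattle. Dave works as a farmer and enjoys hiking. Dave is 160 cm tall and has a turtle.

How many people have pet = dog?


Count: 1

1


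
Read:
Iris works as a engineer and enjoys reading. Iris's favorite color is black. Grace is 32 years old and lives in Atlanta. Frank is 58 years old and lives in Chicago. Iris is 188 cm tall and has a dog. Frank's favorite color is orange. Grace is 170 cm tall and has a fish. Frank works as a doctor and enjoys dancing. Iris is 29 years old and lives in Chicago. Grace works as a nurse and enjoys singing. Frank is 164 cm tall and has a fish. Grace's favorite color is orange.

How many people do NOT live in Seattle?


Not in Seattle: 3

3


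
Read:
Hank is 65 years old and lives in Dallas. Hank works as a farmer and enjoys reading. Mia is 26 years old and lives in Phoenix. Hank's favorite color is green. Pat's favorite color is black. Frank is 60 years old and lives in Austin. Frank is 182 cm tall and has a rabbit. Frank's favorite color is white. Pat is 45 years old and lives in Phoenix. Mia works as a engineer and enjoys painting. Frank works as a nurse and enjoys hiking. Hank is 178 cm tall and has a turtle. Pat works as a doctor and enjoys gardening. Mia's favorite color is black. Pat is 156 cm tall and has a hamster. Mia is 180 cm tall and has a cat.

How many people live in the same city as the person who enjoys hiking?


Person with hobby hiking is Frank, city Austin. Count = 1

1


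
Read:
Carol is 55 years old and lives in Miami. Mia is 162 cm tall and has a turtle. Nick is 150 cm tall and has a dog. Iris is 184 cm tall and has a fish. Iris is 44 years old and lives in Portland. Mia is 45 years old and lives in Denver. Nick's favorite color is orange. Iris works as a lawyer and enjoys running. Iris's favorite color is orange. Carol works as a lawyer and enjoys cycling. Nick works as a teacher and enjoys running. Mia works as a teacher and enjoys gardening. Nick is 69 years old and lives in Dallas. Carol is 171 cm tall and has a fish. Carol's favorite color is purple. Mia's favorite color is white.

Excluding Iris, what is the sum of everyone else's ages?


Sum (excluding Iris): 169

169


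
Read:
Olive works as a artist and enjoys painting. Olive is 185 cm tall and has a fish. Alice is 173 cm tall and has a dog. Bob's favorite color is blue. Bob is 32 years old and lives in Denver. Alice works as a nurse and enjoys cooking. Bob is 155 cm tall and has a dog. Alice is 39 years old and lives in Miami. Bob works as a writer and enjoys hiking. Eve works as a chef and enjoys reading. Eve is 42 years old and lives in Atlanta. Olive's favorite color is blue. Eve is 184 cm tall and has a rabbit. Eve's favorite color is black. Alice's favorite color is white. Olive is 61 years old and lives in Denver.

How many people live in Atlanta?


Count in Atlanta: 1

1


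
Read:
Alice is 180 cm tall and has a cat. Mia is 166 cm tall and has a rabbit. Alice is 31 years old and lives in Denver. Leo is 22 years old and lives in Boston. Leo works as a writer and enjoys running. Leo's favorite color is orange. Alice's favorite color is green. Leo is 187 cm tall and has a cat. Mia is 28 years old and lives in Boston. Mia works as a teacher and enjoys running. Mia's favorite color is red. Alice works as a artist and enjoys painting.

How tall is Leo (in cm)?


Leo is 187 cm tall

187


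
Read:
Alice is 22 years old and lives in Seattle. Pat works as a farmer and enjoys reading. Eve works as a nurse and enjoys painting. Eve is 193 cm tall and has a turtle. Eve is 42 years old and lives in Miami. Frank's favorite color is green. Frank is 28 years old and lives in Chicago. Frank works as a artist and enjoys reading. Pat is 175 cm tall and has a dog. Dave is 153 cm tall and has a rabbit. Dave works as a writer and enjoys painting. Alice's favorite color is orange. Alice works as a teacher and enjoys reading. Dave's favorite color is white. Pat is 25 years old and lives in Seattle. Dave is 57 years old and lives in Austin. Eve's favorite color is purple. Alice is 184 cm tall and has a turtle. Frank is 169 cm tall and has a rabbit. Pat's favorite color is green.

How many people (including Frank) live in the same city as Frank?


Frank lives in Chicago. Count = 1

1


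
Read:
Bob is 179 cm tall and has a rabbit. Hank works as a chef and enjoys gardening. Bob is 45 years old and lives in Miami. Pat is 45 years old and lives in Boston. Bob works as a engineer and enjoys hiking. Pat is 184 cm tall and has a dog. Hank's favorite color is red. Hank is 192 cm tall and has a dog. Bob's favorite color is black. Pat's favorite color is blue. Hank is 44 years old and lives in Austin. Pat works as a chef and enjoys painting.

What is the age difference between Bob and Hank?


|45 - 44| = 1

1


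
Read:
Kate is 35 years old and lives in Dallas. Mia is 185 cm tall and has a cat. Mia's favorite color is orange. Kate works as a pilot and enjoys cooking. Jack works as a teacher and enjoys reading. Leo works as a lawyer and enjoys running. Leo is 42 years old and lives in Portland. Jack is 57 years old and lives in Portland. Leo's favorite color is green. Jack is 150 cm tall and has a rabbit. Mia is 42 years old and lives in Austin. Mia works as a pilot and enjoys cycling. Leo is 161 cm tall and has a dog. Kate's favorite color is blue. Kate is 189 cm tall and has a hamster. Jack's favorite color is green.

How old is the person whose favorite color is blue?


Person with favorite color=blue is Kate, age 35

35


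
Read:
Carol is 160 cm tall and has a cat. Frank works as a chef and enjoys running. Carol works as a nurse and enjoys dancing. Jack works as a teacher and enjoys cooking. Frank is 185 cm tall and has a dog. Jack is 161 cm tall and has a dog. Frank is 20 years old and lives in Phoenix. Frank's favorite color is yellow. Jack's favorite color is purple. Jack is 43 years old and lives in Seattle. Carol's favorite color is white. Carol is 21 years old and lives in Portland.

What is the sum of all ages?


21+43+20 = 84

84


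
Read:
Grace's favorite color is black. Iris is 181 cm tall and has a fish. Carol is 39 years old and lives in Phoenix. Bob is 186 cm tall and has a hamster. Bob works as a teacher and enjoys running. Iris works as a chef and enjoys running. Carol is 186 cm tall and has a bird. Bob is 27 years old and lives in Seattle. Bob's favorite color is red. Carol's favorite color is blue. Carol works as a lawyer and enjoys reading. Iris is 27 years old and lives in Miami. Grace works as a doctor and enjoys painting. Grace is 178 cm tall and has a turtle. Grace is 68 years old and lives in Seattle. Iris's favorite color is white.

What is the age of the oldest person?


Oldest: Grace at 68

68


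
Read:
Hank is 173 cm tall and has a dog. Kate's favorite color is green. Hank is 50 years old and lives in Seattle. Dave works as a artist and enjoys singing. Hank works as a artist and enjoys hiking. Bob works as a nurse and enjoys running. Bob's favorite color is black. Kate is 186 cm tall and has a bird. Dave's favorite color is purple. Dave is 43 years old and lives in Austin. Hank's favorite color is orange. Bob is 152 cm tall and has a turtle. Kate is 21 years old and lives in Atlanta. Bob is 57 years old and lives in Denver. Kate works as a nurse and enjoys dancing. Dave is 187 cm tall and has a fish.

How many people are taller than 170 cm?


Taller than 170: 3

3


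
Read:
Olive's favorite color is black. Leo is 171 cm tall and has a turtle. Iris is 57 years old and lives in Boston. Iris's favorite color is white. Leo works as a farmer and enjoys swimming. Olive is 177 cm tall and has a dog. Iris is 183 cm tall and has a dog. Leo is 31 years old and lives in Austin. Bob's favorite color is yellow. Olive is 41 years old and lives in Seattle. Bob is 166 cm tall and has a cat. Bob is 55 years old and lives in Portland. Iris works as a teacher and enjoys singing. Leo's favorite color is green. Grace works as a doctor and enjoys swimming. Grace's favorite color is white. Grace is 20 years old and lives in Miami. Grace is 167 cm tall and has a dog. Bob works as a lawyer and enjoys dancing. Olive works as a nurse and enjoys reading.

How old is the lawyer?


The lawyer is Bob, age 55

55


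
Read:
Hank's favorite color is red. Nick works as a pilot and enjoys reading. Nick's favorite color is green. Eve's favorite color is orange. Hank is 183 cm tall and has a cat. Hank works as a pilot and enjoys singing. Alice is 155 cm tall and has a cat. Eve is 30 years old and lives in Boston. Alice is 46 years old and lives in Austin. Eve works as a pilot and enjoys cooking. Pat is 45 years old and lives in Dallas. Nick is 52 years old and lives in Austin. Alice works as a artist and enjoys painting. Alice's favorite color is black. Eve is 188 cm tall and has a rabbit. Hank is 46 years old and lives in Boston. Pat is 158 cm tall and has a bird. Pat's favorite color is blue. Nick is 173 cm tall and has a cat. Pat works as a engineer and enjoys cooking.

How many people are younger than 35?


Filter: 1

1


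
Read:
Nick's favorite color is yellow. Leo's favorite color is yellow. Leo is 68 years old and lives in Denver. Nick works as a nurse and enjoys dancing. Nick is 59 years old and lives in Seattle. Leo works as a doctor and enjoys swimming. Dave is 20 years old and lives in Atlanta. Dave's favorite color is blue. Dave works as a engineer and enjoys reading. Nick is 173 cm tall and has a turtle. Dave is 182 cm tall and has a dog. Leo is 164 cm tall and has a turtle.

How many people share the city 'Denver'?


Count: 1

1


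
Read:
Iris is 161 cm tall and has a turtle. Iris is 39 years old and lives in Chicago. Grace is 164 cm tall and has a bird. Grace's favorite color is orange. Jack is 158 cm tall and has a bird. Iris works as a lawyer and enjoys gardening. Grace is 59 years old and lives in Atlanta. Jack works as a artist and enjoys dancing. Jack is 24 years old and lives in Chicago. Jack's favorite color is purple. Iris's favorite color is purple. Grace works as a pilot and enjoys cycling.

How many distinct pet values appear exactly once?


Unique pet values: 1

1


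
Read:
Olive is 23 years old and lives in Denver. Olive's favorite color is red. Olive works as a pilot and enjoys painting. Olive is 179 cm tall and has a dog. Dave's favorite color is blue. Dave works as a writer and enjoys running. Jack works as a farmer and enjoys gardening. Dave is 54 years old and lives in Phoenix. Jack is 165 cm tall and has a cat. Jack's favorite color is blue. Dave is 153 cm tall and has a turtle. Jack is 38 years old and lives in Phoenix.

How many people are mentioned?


People: Dave, Olive, Jack. Count = 3

3


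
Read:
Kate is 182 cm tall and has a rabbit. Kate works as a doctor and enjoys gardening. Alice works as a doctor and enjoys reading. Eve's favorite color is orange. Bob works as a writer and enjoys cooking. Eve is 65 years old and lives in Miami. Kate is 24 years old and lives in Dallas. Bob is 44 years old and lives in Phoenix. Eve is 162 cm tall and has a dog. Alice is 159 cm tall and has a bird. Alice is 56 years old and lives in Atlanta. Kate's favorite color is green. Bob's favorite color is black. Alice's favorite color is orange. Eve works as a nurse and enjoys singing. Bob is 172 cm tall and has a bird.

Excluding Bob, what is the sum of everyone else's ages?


Sum (excluding Bob): 145

145


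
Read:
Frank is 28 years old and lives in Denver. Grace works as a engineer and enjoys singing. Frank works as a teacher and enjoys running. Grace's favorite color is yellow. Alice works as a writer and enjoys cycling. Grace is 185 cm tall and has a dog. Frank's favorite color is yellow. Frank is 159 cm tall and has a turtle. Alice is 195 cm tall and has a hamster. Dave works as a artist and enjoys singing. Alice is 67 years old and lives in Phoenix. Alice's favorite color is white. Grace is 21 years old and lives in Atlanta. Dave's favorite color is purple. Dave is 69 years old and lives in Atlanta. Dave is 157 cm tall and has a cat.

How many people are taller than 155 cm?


Taller than 155: 4

4


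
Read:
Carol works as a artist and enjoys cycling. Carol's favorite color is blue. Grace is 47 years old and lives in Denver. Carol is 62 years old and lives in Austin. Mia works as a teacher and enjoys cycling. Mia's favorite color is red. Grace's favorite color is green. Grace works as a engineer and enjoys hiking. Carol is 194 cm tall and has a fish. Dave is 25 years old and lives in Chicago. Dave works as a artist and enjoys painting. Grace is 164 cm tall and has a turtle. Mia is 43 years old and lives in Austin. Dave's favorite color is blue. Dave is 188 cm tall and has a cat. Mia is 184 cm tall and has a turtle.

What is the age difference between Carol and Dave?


|62 - 25| = 37

37


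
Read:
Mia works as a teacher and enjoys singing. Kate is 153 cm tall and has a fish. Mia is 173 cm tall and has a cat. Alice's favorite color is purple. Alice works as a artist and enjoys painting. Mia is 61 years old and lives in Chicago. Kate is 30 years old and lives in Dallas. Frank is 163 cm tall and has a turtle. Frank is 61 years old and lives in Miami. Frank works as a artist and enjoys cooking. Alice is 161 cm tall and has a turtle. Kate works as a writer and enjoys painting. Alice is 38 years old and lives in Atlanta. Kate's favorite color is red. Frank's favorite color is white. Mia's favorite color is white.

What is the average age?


Sum=190, n=4, avg=47.5

47.5


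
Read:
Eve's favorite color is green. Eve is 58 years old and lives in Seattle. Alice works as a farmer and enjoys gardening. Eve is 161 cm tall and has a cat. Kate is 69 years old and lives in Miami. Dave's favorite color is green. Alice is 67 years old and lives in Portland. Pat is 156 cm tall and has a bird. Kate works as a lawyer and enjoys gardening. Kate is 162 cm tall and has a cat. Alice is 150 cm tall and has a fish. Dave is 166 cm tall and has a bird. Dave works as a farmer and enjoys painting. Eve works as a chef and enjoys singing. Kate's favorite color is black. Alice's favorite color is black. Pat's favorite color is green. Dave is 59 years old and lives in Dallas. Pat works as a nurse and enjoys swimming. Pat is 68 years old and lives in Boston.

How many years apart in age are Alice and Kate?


67 vs 69, diff = 2

2


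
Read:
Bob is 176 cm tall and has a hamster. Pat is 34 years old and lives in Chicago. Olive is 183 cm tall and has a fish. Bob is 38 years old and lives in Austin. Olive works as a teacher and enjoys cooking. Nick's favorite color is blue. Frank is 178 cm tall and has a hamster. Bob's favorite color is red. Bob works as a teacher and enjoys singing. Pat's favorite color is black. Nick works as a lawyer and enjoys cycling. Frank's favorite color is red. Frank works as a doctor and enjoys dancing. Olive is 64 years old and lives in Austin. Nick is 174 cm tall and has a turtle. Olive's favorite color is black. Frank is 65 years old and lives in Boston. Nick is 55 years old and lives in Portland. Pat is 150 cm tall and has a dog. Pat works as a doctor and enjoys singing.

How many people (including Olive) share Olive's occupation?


Olive is a teacher. Count = 2

2


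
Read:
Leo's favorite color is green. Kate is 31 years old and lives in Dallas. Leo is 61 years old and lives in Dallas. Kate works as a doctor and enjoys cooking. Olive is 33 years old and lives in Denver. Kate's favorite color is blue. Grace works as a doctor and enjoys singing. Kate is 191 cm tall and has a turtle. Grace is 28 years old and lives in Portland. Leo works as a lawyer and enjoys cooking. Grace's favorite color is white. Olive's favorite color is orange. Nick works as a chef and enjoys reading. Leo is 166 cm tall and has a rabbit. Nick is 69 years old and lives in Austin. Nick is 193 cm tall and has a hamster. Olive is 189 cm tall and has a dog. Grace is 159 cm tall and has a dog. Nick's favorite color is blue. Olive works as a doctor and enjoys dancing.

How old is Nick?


Nick is 69 years old

69


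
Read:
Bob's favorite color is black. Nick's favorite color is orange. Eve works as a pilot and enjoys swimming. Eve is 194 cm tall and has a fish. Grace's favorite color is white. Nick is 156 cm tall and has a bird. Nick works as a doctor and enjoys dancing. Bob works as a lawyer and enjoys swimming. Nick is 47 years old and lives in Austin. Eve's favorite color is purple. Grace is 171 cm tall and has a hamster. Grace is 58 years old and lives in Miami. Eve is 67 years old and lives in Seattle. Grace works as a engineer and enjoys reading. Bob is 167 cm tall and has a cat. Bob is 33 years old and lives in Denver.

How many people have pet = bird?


Count: 1

1


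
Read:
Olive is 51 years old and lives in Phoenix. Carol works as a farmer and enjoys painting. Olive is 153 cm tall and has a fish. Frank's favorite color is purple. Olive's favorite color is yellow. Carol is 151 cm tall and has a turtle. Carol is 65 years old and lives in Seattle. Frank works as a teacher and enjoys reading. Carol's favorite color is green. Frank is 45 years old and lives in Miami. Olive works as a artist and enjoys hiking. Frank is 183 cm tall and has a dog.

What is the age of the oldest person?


Oldest: Carol at 65

65


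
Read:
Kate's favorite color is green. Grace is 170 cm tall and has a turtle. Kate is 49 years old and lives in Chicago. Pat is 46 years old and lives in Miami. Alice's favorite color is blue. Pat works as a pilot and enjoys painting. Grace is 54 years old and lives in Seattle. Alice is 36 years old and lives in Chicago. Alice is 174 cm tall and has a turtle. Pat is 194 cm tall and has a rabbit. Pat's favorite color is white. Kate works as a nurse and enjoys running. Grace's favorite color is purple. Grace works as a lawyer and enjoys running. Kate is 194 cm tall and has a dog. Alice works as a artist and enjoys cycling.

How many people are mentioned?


People: Kate, Pat, Grace, Alice. Count = 4

4


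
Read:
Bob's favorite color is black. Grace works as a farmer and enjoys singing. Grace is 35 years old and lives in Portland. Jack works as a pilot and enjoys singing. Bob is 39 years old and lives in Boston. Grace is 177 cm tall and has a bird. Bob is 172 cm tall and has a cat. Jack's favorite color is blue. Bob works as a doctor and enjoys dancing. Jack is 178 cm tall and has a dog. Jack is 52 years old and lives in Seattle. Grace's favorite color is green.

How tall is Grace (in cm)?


Grace is 177 cm tall

177


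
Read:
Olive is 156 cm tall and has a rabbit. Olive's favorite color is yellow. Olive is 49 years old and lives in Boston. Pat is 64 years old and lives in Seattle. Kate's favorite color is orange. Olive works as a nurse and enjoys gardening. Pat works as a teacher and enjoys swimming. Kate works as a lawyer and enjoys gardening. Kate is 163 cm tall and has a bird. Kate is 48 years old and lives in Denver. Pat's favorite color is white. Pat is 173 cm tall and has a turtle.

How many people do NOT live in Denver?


Not in Denver: 2

2


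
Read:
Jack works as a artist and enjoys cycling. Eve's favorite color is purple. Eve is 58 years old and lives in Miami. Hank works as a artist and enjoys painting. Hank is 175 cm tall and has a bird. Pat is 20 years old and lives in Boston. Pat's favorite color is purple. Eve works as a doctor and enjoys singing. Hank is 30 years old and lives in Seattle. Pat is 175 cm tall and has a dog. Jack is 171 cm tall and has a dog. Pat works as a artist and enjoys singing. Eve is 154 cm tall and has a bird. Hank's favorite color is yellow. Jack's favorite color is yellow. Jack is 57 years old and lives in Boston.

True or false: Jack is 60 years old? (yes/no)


Jack is actually 57. no

no


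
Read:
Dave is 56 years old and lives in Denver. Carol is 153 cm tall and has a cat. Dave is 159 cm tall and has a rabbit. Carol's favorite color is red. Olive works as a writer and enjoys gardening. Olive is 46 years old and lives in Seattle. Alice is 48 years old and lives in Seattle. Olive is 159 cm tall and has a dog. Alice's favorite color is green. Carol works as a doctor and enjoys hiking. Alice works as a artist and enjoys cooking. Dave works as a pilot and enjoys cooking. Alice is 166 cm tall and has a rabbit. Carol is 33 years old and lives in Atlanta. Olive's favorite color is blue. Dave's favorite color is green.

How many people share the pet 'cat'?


Count: 1

1


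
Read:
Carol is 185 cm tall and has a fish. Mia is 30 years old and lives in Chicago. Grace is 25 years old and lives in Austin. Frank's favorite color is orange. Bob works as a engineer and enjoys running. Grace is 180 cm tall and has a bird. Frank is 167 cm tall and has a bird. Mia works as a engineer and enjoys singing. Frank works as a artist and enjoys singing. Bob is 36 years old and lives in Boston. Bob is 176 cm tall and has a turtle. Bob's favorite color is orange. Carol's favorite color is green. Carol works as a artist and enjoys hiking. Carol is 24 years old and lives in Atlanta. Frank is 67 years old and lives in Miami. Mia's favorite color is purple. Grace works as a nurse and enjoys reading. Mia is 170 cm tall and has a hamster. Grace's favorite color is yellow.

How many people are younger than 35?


Filter: 3

3


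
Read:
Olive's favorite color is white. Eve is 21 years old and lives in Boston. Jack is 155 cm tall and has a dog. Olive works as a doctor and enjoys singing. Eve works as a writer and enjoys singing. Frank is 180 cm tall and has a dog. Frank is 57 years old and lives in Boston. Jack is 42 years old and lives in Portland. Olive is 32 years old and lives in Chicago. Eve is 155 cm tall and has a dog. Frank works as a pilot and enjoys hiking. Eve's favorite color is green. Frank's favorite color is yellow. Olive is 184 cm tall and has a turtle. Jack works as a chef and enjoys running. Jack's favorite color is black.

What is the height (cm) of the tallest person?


Tallest: Olive at 184 cm

184


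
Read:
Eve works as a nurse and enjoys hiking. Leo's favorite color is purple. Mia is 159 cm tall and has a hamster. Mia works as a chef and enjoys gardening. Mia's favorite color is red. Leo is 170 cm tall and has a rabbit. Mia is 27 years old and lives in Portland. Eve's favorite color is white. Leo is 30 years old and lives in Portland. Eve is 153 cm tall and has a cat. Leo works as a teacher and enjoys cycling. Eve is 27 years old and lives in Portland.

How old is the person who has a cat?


Person with cat is Eve, age 27

27


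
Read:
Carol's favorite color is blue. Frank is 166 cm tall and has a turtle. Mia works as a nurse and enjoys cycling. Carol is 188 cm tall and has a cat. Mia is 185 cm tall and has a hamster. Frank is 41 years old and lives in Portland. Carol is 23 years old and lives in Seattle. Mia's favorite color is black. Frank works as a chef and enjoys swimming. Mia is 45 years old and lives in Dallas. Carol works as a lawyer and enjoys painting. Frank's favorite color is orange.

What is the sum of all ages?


41+23+45 = 109

109


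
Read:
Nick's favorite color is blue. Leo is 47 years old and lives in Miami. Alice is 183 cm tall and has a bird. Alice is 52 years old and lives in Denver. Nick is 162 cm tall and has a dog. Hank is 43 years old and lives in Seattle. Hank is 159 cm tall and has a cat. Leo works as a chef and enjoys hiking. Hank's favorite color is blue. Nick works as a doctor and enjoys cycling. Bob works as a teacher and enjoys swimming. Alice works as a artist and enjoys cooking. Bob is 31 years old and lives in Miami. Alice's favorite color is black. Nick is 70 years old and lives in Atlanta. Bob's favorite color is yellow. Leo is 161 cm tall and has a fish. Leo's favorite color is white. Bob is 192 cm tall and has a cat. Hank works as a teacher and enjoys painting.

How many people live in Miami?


Count in Miami: 2

2


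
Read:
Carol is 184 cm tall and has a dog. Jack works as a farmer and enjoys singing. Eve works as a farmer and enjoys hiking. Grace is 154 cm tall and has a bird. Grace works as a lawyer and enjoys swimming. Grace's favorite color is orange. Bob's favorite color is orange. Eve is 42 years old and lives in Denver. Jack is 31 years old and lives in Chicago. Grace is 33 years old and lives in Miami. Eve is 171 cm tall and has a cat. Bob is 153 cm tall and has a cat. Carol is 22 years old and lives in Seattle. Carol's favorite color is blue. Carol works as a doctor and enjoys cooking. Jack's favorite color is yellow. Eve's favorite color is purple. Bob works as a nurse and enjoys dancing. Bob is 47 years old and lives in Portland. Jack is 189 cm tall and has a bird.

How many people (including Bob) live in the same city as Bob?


Bob lives in Portland. Count = 1

1


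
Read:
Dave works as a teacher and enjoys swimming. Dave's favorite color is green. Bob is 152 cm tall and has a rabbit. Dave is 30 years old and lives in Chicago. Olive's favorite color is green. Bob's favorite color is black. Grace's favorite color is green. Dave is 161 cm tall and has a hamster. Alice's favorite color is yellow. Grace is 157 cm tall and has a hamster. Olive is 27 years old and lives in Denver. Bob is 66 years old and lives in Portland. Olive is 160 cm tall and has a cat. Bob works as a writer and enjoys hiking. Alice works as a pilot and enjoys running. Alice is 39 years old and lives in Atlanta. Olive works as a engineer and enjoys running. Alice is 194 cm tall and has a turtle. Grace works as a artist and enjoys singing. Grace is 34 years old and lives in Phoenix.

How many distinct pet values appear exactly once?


Unique pet values: 3

3


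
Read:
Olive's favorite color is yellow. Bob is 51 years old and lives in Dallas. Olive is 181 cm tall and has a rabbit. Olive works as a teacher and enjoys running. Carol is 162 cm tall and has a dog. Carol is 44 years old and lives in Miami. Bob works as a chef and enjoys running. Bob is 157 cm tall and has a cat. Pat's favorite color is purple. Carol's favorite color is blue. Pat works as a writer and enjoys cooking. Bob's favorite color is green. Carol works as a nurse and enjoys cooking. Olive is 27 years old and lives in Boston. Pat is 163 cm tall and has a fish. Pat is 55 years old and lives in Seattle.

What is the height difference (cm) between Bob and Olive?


|157 - 181| = 24

24
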